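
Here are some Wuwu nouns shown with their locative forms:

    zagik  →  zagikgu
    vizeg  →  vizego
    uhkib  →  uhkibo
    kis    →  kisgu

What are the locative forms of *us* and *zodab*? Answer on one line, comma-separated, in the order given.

Looking at the final consonant of each stem: -gu when the stem ends in a voiceless consonant (*zagik*, *kis*); -o when the stem ends in a voiced consonant (*vizeg*, *uhkib*).
Since the final consonant of *us* is /s/ (voiceless), it takes -gu, giving *usgu*.
*zodab* — final consonant /b/ (voiced) → -o → *zodabo*.

usgu, zodabo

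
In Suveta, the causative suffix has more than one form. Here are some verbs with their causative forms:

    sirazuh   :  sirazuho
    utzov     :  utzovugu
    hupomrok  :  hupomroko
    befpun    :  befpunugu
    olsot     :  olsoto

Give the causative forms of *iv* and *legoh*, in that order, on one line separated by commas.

The suffix is conditioned by the final consonant: -o when the stem ends in a voiceless consonant (*sirazuh*, *hupomrok*, *olsot*); -ugu when the stem ends in a voiced consonant (*utzov*, *befpun*).
Since the final consonant of *iv* is /v/ (voiced), it takes -ugu, giving *ivugu*.
*legoh* — final consonant /h/ (voiceless) → -o → *legoho*.

ivugu, legoho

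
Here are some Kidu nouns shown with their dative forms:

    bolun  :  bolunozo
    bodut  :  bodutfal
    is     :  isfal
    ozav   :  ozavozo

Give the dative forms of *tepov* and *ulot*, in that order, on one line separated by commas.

tepovozo, ulotfal

Looking at the final consonant of each stem: -fal when the stem ends in a voiceless consonant (*bodut*, *is*); -ozo when the stem ends in a voiced consonant (*bolun*, *ozav*).
*tepov*: final consonant = /v/, voiced → -ozo → *tepovozo*.
*ulot*: final consonant = /t/, voiceless → -fal → *ulotfal*.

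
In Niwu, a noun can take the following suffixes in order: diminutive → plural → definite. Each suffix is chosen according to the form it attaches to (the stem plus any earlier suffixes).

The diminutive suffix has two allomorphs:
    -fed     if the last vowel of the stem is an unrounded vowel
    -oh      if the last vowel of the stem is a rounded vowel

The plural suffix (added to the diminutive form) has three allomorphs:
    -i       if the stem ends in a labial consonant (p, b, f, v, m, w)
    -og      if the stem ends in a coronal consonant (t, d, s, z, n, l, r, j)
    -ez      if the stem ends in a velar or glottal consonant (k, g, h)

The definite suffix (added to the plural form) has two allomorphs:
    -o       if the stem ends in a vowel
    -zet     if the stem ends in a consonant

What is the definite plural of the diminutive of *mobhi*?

*mobhi*: last vowel = /i/, an unrounded vowel → -fed → *mobhifed*.
The final consonant of the diminutive form *mobhifed* is /d/, which is coronal, so the plural suffix is -og, giving *mobhifedog*.
The plural form *mobhifedog*: final sound = /g/, a consonant → -zet → *mobhifedogzet*.

mobhifedogzet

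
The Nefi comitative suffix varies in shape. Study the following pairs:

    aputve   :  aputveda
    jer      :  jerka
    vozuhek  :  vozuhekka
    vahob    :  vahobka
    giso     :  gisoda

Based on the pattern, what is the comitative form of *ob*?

Looking at the final sound of each stem: -ka when the stem ends in a consonant (*jer*, *vozuhek*, *vahob*); -da when the stem ends in a vowel (*aputve*, *giso*).
Since the final sound of *ob* is /b/ (a consonant), it takes -ka, giving *obka*.

obka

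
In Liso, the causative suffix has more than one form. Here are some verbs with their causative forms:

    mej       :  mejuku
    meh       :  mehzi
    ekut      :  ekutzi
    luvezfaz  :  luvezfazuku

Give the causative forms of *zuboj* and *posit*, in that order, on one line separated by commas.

zubojuku, positzi

The alternation tracks the final consonant of the stem — -zi when the stem ends in a voiceless consonant (*meh*, *ekut*); -uku when the stem ends in a voiced consonant (*mej*, *luvezfaz*).
Since the final consonant of *zuboj* is /j/ (voiced), it takes -uku, giving *zubojuku*.
*posit* — final consonant /t/ (voiceless) → -zi → *positzi*.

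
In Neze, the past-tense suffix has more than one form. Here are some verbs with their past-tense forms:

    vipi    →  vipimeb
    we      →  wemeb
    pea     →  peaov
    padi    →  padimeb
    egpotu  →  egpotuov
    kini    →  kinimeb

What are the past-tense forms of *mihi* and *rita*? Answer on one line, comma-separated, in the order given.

Looking at the last vowel of each stem: -meb when the last vowel of the stem is a front vowel (*vipi*, *we*, *padi*, *kini*); -ov when the last vowel of the stem is a back vowel (*pea*, *egpotu*).
*mihi* — last vowel /i/ (a front vowel) → -meb → *mihimeb*.
Since the last vowel of *rita* is /a/ (a back vowel), it takes -ov, giving *ritaov*.

mihimeb, ritaov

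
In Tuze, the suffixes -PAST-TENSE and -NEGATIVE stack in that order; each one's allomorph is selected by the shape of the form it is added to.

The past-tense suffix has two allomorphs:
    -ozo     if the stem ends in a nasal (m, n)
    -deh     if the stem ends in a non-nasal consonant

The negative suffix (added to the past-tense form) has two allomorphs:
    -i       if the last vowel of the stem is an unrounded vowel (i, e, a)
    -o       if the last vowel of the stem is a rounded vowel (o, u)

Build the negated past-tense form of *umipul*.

umipuldehi

The final consonant of *umipul* is /l/, which is non-nasal, so the past-tense suffix is -deh, giving *umipuldeh*.
The last vowel of the past-tense form *umipuldeh* is /e/, which is an unrounded vowel, so the negative suffix is -i, giving *umipuldehi*.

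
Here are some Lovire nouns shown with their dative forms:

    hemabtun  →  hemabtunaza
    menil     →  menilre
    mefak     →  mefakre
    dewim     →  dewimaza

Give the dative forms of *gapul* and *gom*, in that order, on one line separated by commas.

gapulre, gomaza

The suffix is conditioned by the final consonant: -aza when the stem ends in a nasal (*hemabtun*, *dewim*); -re when the stem ends in a non-nasal consonant (*menil*, *mefak*).
Since the final consonant of *gapul* is /l/ (non-nasal), it takes -re, giving *gapulre*.
*gom* — final consonant /m/ (a nasal) → -aza → *gomaza*.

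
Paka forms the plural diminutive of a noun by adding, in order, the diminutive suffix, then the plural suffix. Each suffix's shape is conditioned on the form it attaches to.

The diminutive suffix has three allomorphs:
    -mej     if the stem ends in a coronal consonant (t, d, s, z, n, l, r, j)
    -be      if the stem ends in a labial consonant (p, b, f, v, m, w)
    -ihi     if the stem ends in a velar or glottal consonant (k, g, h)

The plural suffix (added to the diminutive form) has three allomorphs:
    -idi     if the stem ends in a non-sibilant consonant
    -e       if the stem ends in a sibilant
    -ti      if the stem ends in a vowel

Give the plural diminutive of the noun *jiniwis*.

*jiniwis* — final consonant /s/ (coronal) → -mej → *jiniwismej*.
The diminutive form *jiniwismej* — final sound /j/ (a non-sibilant consonant) → -idi → *jiniwismejidi*.

jiniwismejidi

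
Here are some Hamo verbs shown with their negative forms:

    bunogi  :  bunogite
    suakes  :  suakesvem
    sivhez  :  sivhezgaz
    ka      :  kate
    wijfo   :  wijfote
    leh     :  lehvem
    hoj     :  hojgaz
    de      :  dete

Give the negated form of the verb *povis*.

povisvem

The alternation tracks the final sound of the stem — -vem when the stem ends in a voiceless consonant (*suakes*, *leh*); -gaz when the stem ends in a voiced consonant (*sivhez*, *hoj*); -te when the stem ends in a vowel (*bunogi*, *ka*, *wijfo*, *de*).
*povis*: final sound = /s/, a voiceless consonant → -vem → *povisvem*.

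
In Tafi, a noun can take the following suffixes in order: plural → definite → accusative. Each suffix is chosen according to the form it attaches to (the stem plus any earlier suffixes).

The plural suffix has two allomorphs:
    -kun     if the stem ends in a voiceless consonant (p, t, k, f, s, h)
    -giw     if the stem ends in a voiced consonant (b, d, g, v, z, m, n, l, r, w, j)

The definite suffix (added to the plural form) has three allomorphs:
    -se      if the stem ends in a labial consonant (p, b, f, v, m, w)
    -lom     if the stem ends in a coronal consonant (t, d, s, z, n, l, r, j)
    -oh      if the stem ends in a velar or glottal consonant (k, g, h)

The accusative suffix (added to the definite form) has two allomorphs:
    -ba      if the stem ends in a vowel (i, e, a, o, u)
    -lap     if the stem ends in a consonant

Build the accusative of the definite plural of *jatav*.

*jatav* — final consonant /v/ (voiced) → -giw → *jatavgiw*.
The plural form *jatavgiw*: final consonant = /w/, labial → -se → *jatavgiwse*.
Since the final sound of the definite form *jatavgiwse* is /e/ (a vowel), it takes -ba, giving *jatavgiwseba*.

jatavgiwseba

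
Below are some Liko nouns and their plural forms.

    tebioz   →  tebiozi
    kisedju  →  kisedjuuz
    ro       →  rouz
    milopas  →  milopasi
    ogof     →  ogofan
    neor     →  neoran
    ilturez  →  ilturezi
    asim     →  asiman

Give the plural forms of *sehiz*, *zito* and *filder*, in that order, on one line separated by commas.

Looking at the final sound of each stem: -i when the stem ends in a sibilant (*tebioz*, *milopas*, *ilturez*); -an when the stem ends in a non-sibilant consonant (*ogof*, *neor*, *asim*); -uz when the stem ends in a vowel (*kisedju*, *ro*).
Since the final sound of *sehiz* is /z/ (a sibilant), it takes -i, giving *sehizi*.
The final sound of *zito* is /o/, which is a vowel, so the suffix is -uz, giving *zitouz*.
The final sound of *filder* is /r/, which is a non-sibilant consonant, so the suffix is -an, giving *filderan*.

sehizi, zitouz, filderan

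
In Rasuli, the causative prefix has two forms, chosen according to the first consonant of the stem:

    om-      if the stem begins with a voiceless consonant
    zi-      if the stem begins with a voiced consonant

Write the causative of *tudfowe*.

omtudfowe

*tudfowe* — first consonant /t/ (voiceless) → om- → *omtudfowe*.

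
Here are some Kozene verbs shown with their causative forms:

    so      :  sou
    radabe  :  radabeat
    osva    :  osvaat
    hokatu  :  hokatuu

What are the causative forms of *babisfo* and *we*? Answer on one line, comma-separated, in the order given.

Looking at the last vowel of each stem: -u when the last vowel of the stem is a rounded vowel (*so*, *hokatu*); -at when the last vowel of the stem is an unrounded vowel (*radabe*, *osva*).
The last vowel of *babisfo* is /o/, which is a rounded vowel, so the suffix is -u, giving *babisfou*.
*we*: last vowel = /e/, an unrounded vowel → -at → *weat*.

babisfou, weat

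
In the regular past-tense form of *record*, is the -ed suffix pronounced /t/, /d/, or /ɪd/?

The stem *record* ends in /t/ or /d/.
The -ed suffix is realized as /ɪd/ after /t, d/; as /t/ after other voiceless consonants; and as /d/ after other voiced sounds.
So -ed on *record* is pronounced /ɪd/.

/ɪd/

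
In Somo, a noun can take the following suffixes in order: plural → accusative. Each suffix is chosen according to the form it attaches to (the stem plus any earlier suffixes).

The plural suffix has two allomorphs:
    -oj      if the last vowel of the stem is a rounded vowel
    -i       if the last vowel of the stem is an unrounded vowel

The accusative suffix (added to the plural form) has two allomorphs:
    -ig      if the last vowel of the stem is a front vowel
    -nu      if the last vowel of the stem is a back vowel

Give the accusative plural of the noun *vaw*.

Since the last vowel of *vaw* is /a/ (an unrounded vowel), it takes -i, giving *vawi*.
The plural form *vawi*: last vowel = /i/, a front vowel → -ig → *vawiig*.

vawiig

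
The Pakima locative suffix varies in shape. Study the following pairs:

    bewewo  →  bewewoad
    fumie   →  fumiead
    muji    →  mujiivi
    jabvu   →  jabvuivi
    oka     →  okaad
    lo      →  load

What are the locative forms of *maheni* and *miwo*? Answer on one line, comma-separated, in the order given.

The suffix is conditioned by the last vowel: -ivi when the last vowel of the stem is a high vowel (*muji*, *jabvu*); -ad when the last vowel of the stem is a non-high vowel (*bewewo*, *fumie*, *oka*, *lo*).
*maheni*: last vowel = /i/, a high vowel → -ivi → *maheniivi*.
Since the last vowel of *miwo* is /o/ (a non-high vowel), it takes -ad, giving *miwoad*.

maheniivi, miwoad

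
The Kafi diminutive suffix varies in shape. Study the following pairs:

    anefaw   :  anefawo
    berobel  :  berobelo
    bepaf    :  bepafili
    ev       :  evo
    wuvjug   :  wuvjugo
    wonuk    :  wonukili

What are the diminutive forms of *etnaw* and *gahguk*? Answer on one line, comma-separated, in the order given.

The suffix is conditioned by the final consonant: -ili when the stem ends in a voiceless consonant (*bepaf*, *wonuk*); -o when the stem ends in a voiced consonant (*anefaw*, *berobel*, *ev*, *wuvjug*).
The final consonant of *etnaw* is /w/, which is voiced, so the suffix is -o, giving *etnawo*.
*gahguk* — final consonant /k/ (voiceless) → -ili → *gahgukili*.

etnawo, gahgukili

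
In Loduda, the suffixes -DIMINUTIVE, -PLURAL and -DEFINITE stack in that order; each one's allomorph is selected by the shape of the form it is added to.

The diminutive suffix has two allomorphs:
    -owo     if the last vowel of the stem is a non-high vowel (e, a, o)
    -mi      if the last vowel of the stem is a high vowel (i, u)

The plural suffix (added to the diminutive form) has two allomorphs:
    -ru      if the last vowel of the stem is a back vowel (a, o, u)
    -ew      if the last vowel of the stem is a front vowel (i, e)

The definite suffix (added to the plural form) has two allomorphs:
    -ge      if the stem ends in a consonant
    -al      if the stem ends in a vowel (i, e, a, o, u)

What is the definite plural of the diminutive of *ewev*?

ewevoworual

The last vowel of *ewev* is /e/, which is a non-high vowel, so the diminutive suffix is -owo, giving *ewevowo*.
The diminutive form *ewevowo*: last vowel = /o/, a back vowel → -ru → *ewevoworu*.
Since the final sound of the plural form *ewevoworu* is /u/ (a vowel), it takes -al, giving *ewevoworual*.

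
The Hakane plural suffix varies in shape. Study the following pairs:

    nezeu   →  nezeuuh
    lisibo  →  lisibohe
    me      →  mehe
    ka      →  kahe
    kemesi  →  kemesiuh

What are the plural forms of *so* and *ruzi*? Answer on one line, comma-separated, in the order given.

Looking at the last vowel of each stem: -uh when the last vowel of the stem is a high vowel (*nezeu*, *kemesi*); -he when the last vowel of the stem is a non-high vowel (*lisibo*, *me*, *ka*).
The last vowel of *so* is /o/, which is a non-high vowel, so the suffix is -he, giving *sohe*.
*ruzi*: last vowel = /i/, a high vowel → -uh → *ruziuh*.

sohe, ruziuh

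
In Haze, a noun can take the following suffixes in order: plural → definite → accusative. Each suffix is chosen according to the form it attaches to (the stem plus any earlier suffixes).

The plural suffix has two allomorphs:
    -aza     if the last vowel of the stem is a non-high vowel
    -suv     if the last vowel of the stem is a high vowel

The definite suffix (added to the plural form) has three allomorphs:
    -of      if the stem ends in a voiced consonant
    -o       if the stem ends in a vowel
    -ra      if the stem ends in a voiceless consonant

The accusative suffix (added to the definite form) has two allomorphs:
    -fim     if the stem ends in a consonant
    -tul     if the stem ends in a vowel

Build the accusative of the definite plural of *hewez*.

hewezazaotul

*hewez*: last vowel = /e/, a non-high vowel → -aza → *hewezaza*.
The plural form *hewezaza* — final sound /a/ (a vowel) → -o → *hewezazao*.
The definite form *hewezazao* — final sound /o/ (a vowel) → -tul → *hewezazaotul*.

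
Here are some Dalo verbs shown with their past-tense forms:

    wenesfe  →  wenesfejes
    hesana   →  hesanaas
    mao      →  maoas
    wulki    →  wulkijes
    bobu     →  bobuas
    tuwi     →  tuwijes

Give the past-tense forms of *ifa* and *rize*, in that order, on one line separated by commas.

ifaas, rizejes

The alternation tracks the last vowel of the stem — -jes when the last vowel of the stem is a front vowel (*wenesfe*, *wulki*, *tuwi*); -as when the last vowel of the stem is a back vowel (*hesana*, *mao*, *bobu*).
*ifa* — last vowel /a/ (a back vowel) → -as → *ifaas*.
*rize*: last vowel = /e/, a front vowel → -jes → *rizejes*.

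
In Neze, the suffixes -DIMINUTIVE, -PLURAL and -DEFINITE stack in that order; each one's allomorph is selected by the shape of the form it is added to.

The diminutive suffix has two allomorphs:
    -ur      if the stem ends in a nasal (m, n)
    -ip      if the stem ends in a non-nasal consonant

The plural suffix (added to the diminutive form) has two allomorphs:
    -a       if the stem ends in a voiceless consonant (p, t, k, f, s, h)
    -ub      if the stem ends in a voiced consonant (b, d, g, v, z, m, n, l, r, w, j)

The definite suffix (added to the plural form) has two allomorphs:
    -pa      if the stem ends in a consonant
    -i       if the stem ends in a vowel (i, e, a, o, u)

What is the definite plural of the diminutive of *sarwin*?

*sarwin* — final consonant /n/ (a nasal) → -ur → *sarwinur*.
The diminutive form *sarwinur* — final consonant /r/ (voiced) → -ub → *sarwinurub*.
The plural form *sarwinurub* — final sound /b/ (a consonant) → -pa → *sarwinurubpa*.

sarwinurubpa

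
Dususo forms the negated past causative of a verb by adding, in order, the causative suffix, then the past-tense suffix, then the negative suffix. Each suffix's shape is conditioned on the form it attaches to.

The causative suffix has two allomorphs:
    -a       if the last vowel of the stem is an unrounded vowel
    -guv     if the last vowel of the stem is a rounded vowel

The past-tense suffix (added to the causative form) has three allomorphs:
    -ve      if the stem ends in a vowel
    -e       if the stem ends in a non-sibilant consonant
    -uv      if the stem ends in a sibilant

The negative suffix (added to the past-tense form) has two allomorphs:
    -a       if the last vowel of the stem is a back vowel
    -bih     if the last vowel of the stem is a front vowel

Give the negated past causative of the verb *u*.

Since the last vowel of *u* is /u/ (a rounded vowel), it takes -guv, giving *uguv*.
The causative form *uguv*: final sound = /v/, a non-sibilant consonant → -e → *uguve*.
The past-tense form *uguve* — last vowel /e/ (a front vowel) → -bih → *uguvebih*.

uguvebih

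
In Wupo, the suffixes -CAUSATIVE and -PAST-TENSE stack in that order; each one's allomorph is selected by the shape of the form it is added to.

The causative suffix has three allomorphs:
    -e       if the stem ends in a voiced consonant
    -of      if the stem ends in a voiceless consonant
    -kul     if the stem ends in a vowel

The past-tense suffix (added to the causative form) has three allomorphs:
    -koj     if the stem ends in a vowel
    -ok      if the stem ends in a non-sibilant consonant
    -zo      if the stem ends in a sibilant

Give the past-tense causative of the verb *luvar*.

luvarekoj

Since the final sound of *luvar* is /r/ (a voiced consonant), it takes -e, giving *luvare*.
The causative form *luvare* — final sound /e/ (a vowel) → -koj → *luvarekoj*.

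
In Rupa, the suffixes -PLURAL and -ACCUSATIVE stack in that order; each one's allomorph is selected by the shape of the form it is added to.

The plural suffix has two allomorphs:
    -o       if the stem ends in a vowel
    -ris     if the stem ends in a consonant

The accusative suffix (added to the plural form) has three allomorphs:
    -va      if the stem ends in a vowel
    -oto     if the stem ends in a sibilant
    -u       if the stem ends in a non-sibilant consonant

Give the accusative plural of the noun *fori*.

foriova

The final sound of *fori* is /i/, which is a vowel, so the plural suffix is -o, giving *forio*.
The plural form *forio*: final sound = /o/, a vowel → -va → *foriova*.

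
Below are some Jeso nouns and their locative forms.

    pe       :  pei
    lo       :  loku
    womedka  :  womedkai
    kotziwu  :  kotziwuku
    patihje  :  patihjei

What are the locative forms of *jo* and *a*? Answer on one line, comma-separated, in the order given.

The suffix is conditioned by the last vowel: -ku when the last vowel of the stem is a rounded vowel (*lo*, *kotziwu*); -i when the last vowel of the stem is an unrounded vowel (*pe*, *womedka*, *patihje*).
*jo* — last vowel /o/ (a rounded vowel) → -ku → *joku*.
Since the last vowel of *a* is /a/ (an unrounded vowel), it takes -i, giving *ai*.

joku, ai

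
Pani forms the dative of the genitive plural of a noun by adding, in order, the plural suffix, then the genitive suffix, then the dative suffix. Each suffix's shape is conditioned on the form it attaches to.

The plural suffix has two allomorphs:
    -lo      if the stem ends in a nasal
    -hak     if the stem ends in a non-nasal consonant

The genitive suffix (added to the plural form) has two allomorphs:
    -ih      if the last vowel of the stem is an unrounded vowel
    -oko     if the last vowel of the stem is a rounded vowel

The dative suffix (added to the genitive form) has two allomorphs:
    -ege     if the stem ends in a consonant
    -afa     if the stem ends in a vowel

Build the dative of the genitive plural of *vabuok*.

The final consonant of *vabuok* is /k/, which is non-nasal, so the plural suffix is -hak, giving *vabuokhak*.
Since the last vowel of the plural form *vabuokhak* is /a/ (an unrounded vowel), it takes -ih, giving *vabuokhakih*.
The final sound of the genitive form *vabuokhakih* is /h/, which is a consonant, so the dative suffix is -ege, giving *vabuokhakihege*.

vabuokhakihege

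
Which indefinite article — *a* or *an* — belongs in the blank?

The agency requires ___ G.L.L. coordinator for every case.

a

The indefinite article is chosen by the initial *sound* of the following word, not its spelling.
The initialism *G.L.L.* is read letter by letter; the first letter, G, is pronounced /dʒiː/, which begins with a consonant sound.
So the article is *a*: The agency requires a G.L.L. coordinator for every case.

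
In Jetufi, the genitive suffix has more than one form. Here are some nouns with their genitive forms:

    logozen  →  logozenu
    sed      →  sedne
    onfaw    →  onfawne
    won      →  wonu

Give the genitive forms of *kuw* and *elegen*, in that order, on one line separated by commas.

kuwne, elegenu

The pattern is nasality of the final consonant: -u when the stem ends in a nasal (*logozen*, *won*); -ne when the stem ends in a non-nasal consonant (*sed*, *onfaw*).
*kuw*: final consonant = /w/, non-nasal → -ne → *kuwne*.
*elegen* — final consonant /n/ (a nasal) → -u → *elegenu*.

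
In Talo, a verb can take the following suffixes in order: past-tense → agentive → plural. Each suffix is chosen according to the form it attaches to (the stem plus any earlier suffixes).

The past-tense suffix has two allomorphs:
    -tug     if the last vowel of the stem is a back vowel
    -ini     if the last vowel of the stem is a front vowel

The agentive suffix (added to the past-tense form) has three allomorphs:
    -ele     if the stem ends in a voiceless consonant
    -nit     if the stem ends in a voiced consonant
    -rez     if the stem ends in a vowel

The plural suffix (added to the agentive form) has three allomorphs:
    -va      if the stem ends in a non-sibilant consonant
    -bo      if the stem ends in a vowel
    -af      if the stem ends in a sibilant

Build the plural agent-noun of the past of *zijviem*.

*zijviem* — last vowel /e/ (a front vowel) → -ini → *zijviemini*.
The past-tense form *zijviemini*: final sound = /i/, a vowel → -rez → *zijvieminirez*.
The agentive form *zijvieminirez* — final sound /z/ (a sibilant) → -af → *zijvieminirezaf*.

zijvieminirezaf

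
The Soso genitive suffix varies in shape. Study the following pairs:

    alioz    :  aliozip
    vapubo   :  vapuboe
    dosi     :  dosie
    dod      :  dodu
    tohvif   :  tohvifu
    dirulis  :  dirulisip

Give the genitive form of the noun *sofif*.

sofifu

The suffix is conditioned by the final sound: -ip when the stem ends in a sibilant (*alioz*, *dirulis*); -u when the stem ends in a non-sibilant consonant (*dod*, *tohvif*); -e when the stem ends in a vowel (*vapubo*, *dosi*).
The final sound of *sofif* is /f/, which is a non-sibilant consonant, so the suffix is -u, giving *sofifu*.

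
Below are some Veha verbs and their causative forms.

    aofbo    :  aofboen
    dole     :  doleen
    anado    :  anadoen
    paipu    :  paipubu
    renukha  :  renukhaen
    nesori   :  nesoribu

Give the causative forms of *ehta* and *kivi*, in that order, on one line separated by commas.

The pattern is height harmony: -bu when the last vowel of the stem is a high vowel (*paipu*, *nesori*); -en when the last vowel of the stem is a non-high vowel (*aofbo*, *dole*, *anado*, *renukha*).
*ehta* — last vowel /a/ (a non-high vowel) → -en → *ehtaen*.
*kivi* — last vowel /i/ (a high vowel) → -bu → *kivibu*.

ehtaen, kivibu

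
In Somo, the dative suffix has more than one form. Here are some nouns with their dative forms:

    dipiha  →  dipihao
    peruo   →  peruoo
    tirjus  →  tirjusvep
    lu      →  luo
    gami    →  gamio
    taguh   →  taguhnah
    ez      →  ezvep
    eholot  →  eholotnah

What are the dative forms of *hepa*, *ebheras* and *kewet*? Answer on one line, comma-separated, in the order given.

hepao, ebherasvep, kewetnah

The pattern is sibilance of the final sound: -vep when the stem ends in a sibilant (*tirjus*, *ez*); -nah when the stem ends in a non-sibilant consonant (*taguh*, *eholot*); -o when the stem ends in a vowel (*dipiha*, *peruo*, *lu*, *gami*).
The final sound of *hepa* is /a/, which is a vowel, so the suffix is -o, giving *hepao*.
*ebheras* — final sound /s/ (a sibilant) → -vep → *ebherasvep*.
Since the final sound of *kewet* is /t/ (a non-sibilant consonant), it takes -nah, giving *kewetnah*.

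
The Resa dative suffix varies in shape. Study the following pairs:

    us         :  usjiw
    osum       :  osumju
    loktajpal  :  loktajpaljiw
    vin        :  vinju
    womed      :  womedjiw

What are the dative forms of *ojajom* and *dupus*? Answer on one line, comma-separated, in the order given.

ojajomju, dupusjiw

The pattern is nasality of the final consonant: -ju when the stem ends in a nasal (*osum*, *vin*); -jiw when the stem ends in a non-nasal consonant (*us*, *loktajpal*, *womed*).
Since the final consonant of *ojajom* is /m/ (a nasal), it takes -ju, giving *ojajomju*.
The final consonant of *dupus* is /s/, which is non-nasal, so the suffix is -jiw, giving *dupusjiw*.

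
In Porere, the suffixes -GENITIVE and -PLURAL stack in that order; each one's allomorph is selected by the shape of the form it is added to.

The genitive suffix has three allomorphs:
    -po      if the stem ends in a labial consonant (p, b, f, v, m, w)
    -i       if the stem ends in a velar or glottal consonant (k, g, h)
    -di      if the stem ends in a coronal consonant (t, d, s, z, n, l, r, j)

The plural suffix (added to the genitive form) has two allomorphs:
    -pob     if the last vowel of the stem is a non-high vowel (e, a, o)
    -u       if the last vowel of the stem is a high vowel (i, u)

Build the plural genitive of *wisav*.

Since the final consonant of *wisav* is /v/ (labial), it takes -po, giving *wisavpo*.
The genitive form *wisavpo* — last vowel /o/ (a non-high vowel) → -pob → *wisavpopob*.

wisavpopob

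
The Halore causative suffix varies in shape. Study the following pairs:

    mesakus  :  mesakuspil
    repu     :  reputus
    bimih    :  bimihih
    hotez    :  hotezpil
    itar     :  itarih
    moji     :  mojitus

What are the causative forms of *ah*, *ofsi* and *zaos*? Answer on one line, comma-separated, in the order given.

The pattern is sibilance of the final sound: -pil when the stem ends in a sibilant (*mesakus*, *hotez*); -ih when the stem ends in a non-sibilant consonant (*bimih*, *itar*); -tus when the stem ends in a vowel (*repu*, *moji*).
*ah* — final sound /h/ (a non-sibilant consonant) → -ih → *ahih*.
The final sound of *ofsi* is /i/, which is a vowel, so the suffix is -tus, giving *ofsitus*.
*zaos*: final sound = /s/, a sibilant → -pil → *zaospil*.

ahih, ofsitus, zaospil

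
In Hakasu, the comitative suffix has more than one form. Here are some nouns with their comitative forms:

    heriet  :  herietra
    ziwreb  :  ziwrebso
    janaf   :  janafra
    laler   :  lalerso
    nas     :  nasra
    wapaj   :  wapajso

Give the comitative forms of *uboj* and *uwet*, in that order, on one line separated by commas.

ubojso, uwetra

The pattern is voicing of the final consonant: -ra when the stem ends in a voiceless consonant (*heriet*, *janaf*, *nas*); -so when the stem ends in a voiced consonant (*ziwreb*, *laler*, *wapaj*).
*uboj* — final consonant /j/ (voiced) → -so → *ubojso*.
Since the final consonant of *uwet* is /t/ (voiceless), it takes -ra, giving *uwetra*.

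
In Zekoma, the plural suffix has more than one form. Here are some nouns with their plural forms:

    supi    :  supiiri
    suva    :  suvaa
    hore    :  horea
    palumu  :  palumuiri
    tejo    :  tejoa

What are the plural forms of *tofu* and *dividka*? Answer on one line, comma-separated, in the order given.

Looking at the last vowel of each stem: -iri when the last vowel of the stem is a high vowel (*supi*, *palumu*); -a when the last vowel of the stem is a non-high vowel (*suva*, *hore*, *tejo*).
Since the last vowel of *tofu* is /u/ (a high vowel), it takes -iri, giving *tofuiri*.
*dividka*: last vowel = /a/, a non-high vowel → -a → *dividkaa*.

tofuiri, dividkaa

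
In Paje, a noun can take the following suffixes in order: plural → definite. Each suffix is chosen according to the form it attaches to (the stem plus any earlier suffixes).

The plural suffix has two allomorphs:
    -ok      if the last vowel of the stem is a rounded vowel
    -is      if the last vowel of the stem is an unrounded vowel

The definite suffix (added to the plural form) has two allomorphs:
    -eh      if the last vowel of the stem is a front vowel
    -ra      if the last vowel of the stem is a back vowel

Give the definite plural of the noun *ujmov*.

ujmovokra

*ujmov*: last vowel = /o/, a rounded vowel → -ok → *ujmovok*.
The last vowel of the plural form *ujmovok* is /o/, which is a back vowel, so the definite suffix is -ra, giving *ujmovokra*.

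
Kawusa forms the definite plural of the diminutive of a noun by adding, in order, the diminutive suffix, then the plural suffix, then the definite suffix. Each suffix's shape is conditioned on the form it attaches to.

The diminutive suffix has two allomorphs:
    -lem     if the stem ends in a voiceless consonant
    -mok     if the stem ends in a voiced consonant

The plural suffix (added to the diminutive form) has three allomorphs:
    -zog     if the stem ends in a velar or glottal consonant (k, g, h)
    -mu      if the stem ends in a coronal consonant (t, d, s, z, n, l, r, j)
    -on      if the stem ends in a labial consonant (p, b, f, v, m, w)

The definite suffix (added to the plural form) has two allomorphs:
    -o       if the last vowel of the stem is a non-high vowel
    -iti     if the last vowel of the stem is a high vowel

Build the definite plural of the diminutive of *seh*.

*seh* — final consonant /h/ (voiceless) → -lem → *sehlem*.
The diminutive form *sehlem* — final consonant /m/ (labial) → -on → *sehlemon*.
The plural form *sehlemon* — last vowel /o/ (a non-high vowel) → -o → *sehlemono*.

sehlemono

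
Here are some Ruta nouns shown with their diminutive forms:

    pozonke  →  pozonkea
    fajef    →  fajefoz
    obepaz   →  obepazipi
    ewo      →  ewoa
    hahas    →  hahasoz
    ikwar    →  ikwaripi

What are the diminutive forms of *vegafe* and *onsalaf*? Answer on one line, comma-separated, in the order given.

The alternation tracks the final sound of the stem — -oz when the stem ends in a voiceless consonant (*fajef*, *hahas*); -ipi when the stem ends in a voiced consonant (*obepaz*, *ikwar*); -a when the stem ends in a vowel (*pozonke*, *ewo*).
Since the final sound of *vegafe* is /e/ (a vowel), it takes -a, giving *vegafea*.
*onsalaf*: final sound = /f/, a voiceless consonant → -oz → *onsalafoz*.

vegafea, onsalafoz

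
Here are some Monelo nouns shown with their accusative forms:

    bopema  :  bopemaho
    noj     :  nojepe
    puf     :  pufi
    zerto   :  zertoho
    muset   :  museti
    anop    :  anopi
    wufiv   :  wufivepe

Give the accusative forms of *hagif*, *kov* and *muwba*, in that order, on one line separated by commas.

The suffix is conditioned by the final sound: -i when the stem ends in a voiceless consonant (*puf*, *muset*, *anop*); -epe when the stem ends in a voiced consonant (*noj*, *wufiv*); -ho when the stem ends in a vowel (*bopema*, *zerto*).
The final sound of *hagif* is /f/, which is a voiceless consonant, so the suffix is -i, giving *hagifi*.
*kov* — final sound /v/ (a voiced consonant) → -epe → *kovepe*.
Since the final sound of *muwba* is /a/ (a vowel), it takes -ho, giving *muwbaho*.

hagifi, kovepe, muwbaho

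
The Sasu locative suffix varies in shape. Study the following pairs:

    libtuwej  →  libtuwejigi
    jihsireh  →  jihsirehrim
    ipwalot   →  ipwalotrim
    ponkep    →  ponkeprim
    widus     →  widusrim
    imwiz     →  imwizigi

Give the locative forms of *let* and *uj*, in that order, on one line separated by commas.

Looking at the final consonant of each stem: -rim when the stem ends in a voiceless consonant (*jihsireh*, *ipwalot*, *ponkep*, *widus*); -igi when the stem ends in a voiced consonant (*libtuwej*, *imwiz*).
Since the final consonant of *let* is /t/ (voiceless), it takes -rim, giving *letrim*.
*uj*: final consonant = /j/, voiced → -igi → *ujigi*.

letrim, ujigi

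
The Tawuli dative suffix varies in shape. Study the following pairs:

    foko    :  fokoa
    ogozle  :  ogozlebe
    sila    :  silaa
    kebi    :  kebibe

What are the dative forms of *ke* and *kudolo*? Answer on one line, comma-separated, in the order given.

Looking at the last vowel of each stem: -be when the last vowel of the stem is a front vowel (*ogozle*, *kebi*); -a when the last vowel of the stem is a back vowel (*foko*, *sila*).
*ke*: last vowel = /e/, a front vowel → -be → *kebe*.
Since the last vowel of *kudolo* is /o/ (a back vowel), it takes -a, giving *kudoloa*.

kebe, kudoloa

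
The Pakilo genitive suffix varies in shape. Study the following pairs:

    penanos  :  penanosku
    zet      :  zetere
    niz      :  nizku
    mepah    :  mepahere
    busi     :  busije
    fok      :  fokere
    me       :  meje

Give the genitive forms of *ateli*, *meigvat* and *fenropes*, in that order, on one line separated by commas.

atelije, meigvatere, fenropesku

The suffix is conditioned by the final sound: -ku when the stem ends in a sibilant (*penanos*, *niz*); -ere when the stem ends in a non-sibilant consonant (*zet*, *mepah*, *fok*); -je when the stem ends in a vowel (*busi*, *me*).
Since the final sound of *ateli* is /i/ (a vowel), it takes -je, giving *atelije*.
*meigvat* — final sound /t/ (a non-sibilant consonant) → -ere → *meigvatere*.
*fenropes* — final sound /s/ (a sibilant) → -ku → *fenropesku*.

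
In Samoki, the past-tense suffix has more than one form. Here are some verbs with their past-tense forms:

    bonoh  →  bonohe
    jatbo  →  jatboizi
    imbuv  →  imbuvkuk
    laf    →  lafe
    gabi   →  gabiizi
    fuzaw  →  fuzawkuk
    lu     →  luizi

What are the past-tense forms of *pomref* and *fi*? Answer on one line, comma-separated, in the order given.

The alternation tracks the final sound of the stem — -e when the stem ends in a voiceless consonant (*bonoh*, *laf*); -kuk when the stem ends in a voiced consonant (*imbuv*, *fuzaw*); -izi when the stem ends in a vowel (*jatbo*, *gabi*, *lu*).
The final sound of *pomref* is /f/, which is a voiceless consonant, so the suffix is -e, giving *pomrefe*.
The final sound of *fi* is /i/, which is a vowel, so the suffix is -izi, giving *fiizi*.

pomrefe, fiizi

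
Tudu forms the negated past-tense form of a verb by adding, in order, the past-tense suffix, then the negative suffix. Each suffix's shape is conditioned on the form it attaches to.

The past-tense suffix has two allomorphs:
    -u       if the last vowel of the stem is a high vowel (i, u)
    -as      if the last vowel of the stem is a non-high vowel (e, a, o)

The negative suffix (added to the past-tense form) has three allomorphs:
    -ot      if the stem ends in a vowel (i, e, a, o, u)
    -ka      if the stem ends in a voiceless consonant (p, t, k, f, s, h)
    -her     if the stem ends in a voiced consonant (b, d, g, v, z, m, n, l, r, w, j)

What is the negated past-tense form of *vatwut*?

vatwutuot

The last vowel of *vatwut* is /u/, which is a high vowel, so the past-tense suffix is -u, giving *vatwutu*.
Since the final sound of the past-tense form *vatwutu* is /u/ (a vowel), it takes -ot, giving *vatwutuot*.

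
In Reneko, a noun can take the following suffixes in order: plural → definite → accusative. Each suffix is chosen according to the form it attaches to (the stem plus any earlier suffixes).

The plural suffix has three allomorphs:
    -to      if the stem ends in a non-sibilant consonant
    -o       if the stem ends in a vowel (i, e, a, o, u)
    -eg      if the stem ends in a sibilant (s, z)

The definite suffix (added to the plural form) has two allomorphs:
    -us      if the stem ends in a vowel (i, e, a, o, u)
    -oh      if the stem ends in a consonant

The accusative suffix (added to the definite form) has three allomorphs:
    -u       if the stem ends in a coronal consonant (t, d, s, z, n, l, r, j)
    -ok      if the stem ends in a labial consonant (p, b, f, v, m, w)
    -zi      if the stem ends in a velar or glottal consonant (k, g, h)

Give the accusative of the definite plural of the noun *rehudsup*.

rehudsuptousu

The final sound of *rehudsup* is /p/, which is a non-sibilant consonant, so the plural suffix is -to, giving *rehudsupto*.
The plural form *rehudsupto* — final sound /o/ (a vowel) → -us → *rehudsuptous*.
The definite form *rehudsuptous* — final consonant /s/ (coronal) → -u → *rehudsuptousu*.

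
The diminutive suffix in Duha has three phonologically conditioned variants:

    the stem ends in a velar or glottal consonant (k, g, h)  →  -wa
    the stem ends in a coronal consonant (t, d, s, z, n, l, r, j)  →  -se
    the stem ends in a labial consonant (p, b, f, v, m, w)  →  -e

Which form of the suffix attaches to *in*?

-se

The final consonant of *in* is /n/, which is coronal, so the suffix is -se.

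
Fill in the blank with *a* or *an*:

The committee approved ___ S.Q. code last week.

an

The indefinite article is chosen by the initial *sound* of the following word, not its spelling.
The initialism *S.Q.* is read letter by letter; the first letter, S, is pronounced /ɛs/, which begins with a vowel sound.
So the article is *an*: The committee approved an S.Q. code last week.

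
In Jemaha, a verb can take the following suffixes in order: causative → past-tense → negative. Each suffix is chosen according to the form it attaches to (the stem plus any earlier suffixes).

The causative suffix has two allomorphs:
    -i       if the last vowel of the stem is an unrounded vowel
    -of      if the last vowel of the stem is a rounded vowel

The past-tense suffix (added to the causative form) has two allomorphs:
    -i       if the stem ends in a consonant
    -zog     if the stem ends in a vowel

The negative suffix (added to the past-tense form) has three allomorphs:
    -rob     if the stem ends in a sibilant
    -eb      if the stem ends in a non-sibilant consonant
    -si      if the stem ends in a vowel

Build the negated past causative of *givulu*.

*givulu* — last vowel /u/ (a rounded vowel) → -of → *givuluof*.
The final sound of the causative form *givuluof* is /f/, which is a consonant, so the past-tense suffix is -i, giving *givuluofi*.
Since the final sound of the past-tense form *givuluofi* is /i/ (a vowel), it takes -si, giving *givuluofisi*.

givuluofisi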